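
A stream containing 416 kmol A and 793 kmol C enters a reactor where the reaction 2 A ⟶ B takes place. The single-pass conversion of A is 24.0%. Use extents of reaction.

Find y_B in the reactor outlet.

A reacted = 0.24 × 416 = 99.84 kmol; ν_A = −2, so ξ = 99.84/2 = 49.92 kmol.
Outlet amounts (n = n₀ + ν ξ):
  A: 416 − 2(49.92) = 316.2
  B: 0 + 1(49.92) = 49.92
  C: 793 (inert)
Total out = 1159 kmol; y_B = 49.92 / 1159 = 0.04307.

0.0431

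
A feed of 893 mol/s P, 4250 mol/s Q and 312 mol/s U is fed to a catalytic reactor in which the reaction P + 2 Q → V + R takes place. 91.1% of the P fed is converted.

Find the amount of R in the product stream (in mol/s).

P reacted = 0.911 × 893 = 813.5 mol/s; ν_P = −1, so ξ = 813.5/1 = 813.5 mol/s.
Outlet amounts (n = n₀ + ν ξ):
  P: 893 − 1(813.5) = 79.48
  Q: 4250 − 2(813.5) = 2623
  V: 0 + 1(813.5) = 813.5
  R: 0 + 1(813.5) = 813.5
  U: 312 (inert)

814 mol/s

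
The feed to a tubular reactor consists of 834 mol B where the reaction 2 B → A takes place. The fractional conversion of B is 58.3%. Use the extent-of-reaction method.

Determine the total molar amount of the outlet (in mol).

B reacted = 0.583 × 834 = 486.2 mol; ν_B = −2, so ξ = 486.2/2 = 243.1 mol.
Outlet amounts (n = n₀ + ν ξ):
  B: 834 − 2(243.1) = 347.8
  A: 0 + 1(243.1) = 243.1
Total out = 347.8 + 243.1 = 590.9 mol.

591 mol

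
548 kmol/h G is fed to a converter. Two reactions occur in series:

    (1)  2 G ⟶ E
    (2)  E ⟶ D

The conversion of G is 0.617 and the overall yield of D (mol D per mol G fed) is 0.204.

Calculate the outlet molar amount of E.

Conversion of G: G consumed = 2ξ₁ = 0.617 × 548 → ξ₁ = 169.1 kmol/h.
Yield of D: 1ξ₂ / 548 = 0.204 → ξ₂ = 111.8 kmol/h.
Outlet amounts (n = n₀ + Σ ν·ξ):
  G: 548 − 2(169.1) = 209.9
  E: 0 + 1(169.1) − 1(111.8) = 57.27
  D: 0 + 1(111.8) = 111.8

57.3 kmol/h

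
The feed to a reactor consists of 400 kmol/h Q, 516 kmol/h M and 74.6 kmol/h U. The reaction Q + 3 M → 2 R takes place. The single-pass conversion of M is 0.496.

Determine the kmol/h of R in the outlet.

M reacted = 0.496 × 516 = 255.9 kmol/h; ν_M = −3, so ξ = 255.9/3 = 85.31 kmol/h.
Outlet amounts (n = n₀ + ν ξ):
  Q: 400 − 1(85.31) = 314.7
  M: 516 − 3(85.31) = 260.1
  R: 0 + 2(85.31) = 170.6
  U: 74.6 (inert)

171 kmol/h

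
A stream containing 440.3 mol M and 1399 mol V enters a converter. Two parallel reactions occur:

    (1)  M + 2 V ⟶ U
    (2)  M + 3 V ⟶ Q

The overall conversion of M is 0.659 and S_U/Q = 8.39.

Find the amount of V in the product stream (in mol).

788 mol

Conversion of M: M consumed = 0.659 × 440.3 = 290.2 mol = 1ξ₁ + 1ξ₂.
Selectivity: 1ξ₁ / (1ξ₂) = 8.39 → ξ₁ = 8.39 ξ₂.
Substitute: (1·8.39 + 1) ξ₂ = 290.2 → ξ₂ = 30.9 mol, ξ₁ = 259.3 mol.
Outlet amounts (n = n₀ + Σ ν·ξ):
  M: 440.3 − 1(259.3) − 1(30.9) = 150.1
  V: 1399 − 2(259.3) − 3(30.9) = 787.8
  U: 0 + 1(259.3) = 259.3
  Q: 0 + 1(30.9) = 30.9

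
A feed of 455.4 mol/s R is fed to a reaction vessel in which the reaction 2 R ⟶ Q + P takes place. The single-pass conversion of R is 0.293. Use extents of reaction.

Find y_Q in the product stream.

R reacted = 0.293 × 455.4 = 133.4 mol/s; ν_R = −2, so ξ = 133.4/2 = 66.72 mol/s.
Outlet amounts (n = n₀ + ν ξ):
  R: 455.4 − 2(66.72) = 322
  Q: 0 + 1(66.72) = 66.72
  P: 0 + 1(66.72) = 66.72
Total out = 455.4 mol/s; y_Q = 66.72 / 455.4 = 0.1465.

0.146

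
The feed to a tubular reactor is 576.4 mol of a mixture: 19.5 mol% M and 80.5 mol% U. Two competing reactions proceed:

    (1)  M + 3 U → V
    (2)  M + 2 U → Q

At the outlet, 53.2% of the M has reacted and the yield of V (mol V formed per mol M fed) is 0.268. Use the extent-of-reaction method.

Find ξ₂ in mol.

Yield of V: 1ξ₁ / 112.4 = 0.268 → ξ₁ = 30.12 mol.
Conversion of M: 1ξ₁ + 1ξ₂ = 0.532 × 112.4 = 59.8 → ξ₂ = 29.67 mol.
Outlet amounts (n = n₀ + Σ ν·ξ):
  M: 112.4 − 1(30.12) − 1(29.67) = 52.6
  U: 464 − 3(30.12) − 2(29.67) = 314.3
  V: 0 + 1(30.12) = 30.12
  Q: 0 + 1(29.67) = 29.67

ξ₂ = 29.7 mol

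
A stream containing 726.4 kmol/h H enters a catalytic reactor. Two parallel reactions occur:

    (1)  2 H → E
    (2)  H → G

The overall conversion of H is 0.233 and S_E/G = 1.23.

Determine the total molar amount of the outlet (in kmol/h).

Conversion of H: H consumed = 0.233 × 726.4 = 169.3 kmol/h = 2ξ₁ + 1ξ₂.
Selectivity: 1ξ₁ / (1ξ₂) = 1.23 → ξ₁ = 1.23 ξ₂.
Substitute: (2·1.23 + 1) ξ₂ = 169.3 → ξ₂ = 48.92 kmol/h, ξ₁ = 60.17 kmol/h.
Outlet amounts (n = n₀ + Σ ν·ξ):
  H: 726.4 − 2(60.17) − 1(48.92) = 557.1
  E: 0 + 1(60.17) = 60.17
  G: 0 + 1(48.92) = 48.92
Total out = 557.1 + 60.17 + 48.92 = 666.2 kmol/h.

666 kmol/h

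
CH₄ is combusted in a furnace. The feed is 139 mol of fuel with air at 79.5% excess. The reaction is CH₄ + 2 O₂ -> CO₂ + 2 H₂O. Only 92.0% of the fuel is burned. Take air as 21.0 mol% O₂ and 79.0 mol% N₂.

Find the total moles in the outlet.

2520 mol

Stoichiometric O₂ = 2 × 139 = 278 mol; O₂ fed = 278 × 1.795 = 499 mol.
N₂ fed = 499 × 79/21 = 1877 mol.
Fuel reacted = 0.92 × 139 → ξ = 127.9 mol.
Outlet (n = n₀ + ν ξ):
  CH₄: 139 − 1(127.9) = 11.12
  O₂: 499 − 2(127.9) = 243.2
  N₂: 1877 (inert)
  CO₂: 0 + 1(127.9) = 127.9
  H₂O: 0 + 2(127.9) = 255.8
Total out = 11.12 + 243.2 + 1877 + 127.9 + 255.8 = 2515 mol.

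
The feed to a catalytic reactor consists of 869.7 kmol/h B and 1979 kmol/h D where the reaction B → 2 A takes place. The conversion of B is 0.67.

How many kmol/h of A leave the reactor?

B reacted = 0.67 × 869.7 = 582.7 kmol/h; ν_B = −1, so ξ = 582.7/1 = 582.7 kmol/h.
Outlet amounts (n = n₀ + ν ξ):
  B: 869.7 − 1(582.7) = 287
  A: 0 + 2(582.7) = 1165
  D: 1979 (inert)

1170 kmol/h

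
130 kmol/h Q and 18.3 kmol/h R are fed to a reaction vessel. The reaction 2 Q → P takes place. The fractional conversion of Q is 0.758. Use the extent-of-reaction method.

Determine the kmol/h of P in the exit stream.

Q reacted = 0.758 × 130 = 98.54 kmol/h; ν_Q = −2, so ξ = 98.54/2 = 49.27 kmol/h.
Outlet amounts (n = n₀ + ν ξ):
  Q: 130 − 2(49.27) = 31.46
  P: 0 + 1(49.27) = 49.27
  R: 18.3 (inert)

49.3 kmol/h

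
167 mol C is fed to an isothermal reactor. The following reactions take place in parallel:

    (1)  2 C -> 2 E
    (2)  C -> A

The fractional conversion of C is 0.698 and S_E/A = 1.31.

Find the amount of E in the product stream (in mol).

Conversion of C: C consumed = 0.698 × 167 = 116.6 mol = 2ξ₁ + 1ξ₂.
Selectivity: 2ξ₁ / (1ξ₂) = 1.31 → ξ₁ = 0.655 ξ₂.
Substitute: (2·0.655 + 1) ξ₂ = 116.6 → ξ₂ = 50.46 mol, ξ₁ = 33.05 mol.
Outlet amounts (n = n₀ + Σ ν·ξ):
  C: 167 − 2(33.05) − 1(50.46) = 50.43
  E: 0 + 2(33.05) = 66.1
  A: 0 + 1(50.46) = 50.46

66.1 mol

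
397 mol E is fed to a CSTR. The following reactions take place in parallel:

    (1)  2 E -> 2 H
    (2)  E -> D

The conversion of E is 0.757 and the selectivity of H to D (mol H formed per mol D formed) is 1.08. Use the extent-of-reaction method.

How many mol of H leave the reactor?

156 mol

Conversion of E: E consumed = 0.757 × 397 = 300.5 mol = 2ξ₁ + 1ξ₂.
Selectivity: 2ξ₁ / (1ξ₂) = 1.08 → ξ₁ = 0.54 ξ₂.
Substitute: (2·0.54 + 1) ξ₂ = 300.5 → ξ₂ = 144.5 mol, ξ₁ = 78.02 mol.
Outlet amounts (n = n₀ + Σ ν·ξ):
  E: 397 − 2(78.02) − 1(144.5) = 96.47
  H: 0 + 2(78.02) = 156
  D: 0 + 1(144.5) = 144.5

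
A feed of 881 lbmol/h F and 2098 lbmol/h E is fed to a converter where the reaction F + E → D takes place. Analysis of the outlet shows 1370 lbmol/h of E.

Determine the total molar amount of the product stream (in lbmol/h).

For E: n = n₀ − 1ξ → 1370 = 2098 − 1ξ, giving ξ = 728 lbmol/h.
Outlet amounts (n = n₀ + ν ξ):
  F: 881 − 1(728) = 153
  E: 2098 − 1(728) = 1370
  D: 0 + 1(728) = 728
Total out = 153 + 1370 + 728 = 2251 lbmol/h.

2250 lbmol/h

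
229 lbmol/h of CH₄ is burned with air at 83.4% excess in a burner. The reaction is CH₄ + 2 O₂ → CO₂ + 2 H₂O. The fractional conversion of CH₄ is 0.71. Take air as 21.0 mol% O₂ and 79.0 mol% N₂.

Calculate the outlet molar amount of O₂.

515 lbmol/h

Stoichiometric O₂ = 2 × 229 = 458 lbmol/h; O₂ fed = 458 × 1.834 = 840 lbmol/h.
N₂ fed = 840 × 79/21 = 3160 lbmol/h.
Fuel reacted = 0.71 × 229 → ξ = 162.6 lbmol/h.
Outlet (n = n₀ + ν ξ):
  CH₄: 229 − 1(162.6) = 66.41
  O₂: 840 − 2(162.6) = 514.8
  N₂: 3160 (inert)
  CO₂: 0 + 1(162.6) = 162.6
  H₂O: 0 + 2(162.6) = 325.2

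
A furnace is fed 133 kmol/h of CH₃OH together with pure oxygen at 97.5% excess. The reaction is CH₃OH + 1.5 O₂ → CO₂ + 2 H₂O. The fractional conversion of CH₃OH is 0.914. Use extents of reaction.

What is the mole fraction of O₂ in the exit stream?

0.36

Stoichiometric O₂ = 1.5 × 133 = 199.5 kmol/h; O₂ fed = 199.5 × 1.975 = 394 kmol/h.
Fuel reacted = 0.914 × 133 → ξ = 121.6 kmol/h.
Outlet (n = n₀ + ν ξ):
  CH₃OH: 133 − 1(121.6) = 11.44
  O₂: 394 − 1.5(121.6) = 211.7
  CO₂: 0 + 1(121.6) = 121.6
  H₂O: 0 + 2(121.6) = 243.1
Total out = 587.8 kmol/h; y_O₂ = 211.7 / 587.8 = 0.3601.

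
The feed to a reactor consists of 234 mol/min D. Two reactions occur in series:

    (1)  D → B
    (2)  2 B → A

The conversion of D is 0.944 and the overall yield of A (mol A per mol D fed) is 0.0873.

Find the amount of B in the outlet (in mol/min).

Conversion of D: D consumed = 1ξ₁ = 0.944 × 234 → ξ₁ = 220.9 mol/min.
Yield of A: 1ξ₂ / 234 = 0.0873 → ξ₂ = 20.43 mol/min.
Outlet amounts (n = n₀ + Σ ν·ξ):
  D: 234 − 1(220.9) = 13.1
  B: 0 + 1(220.9) − 2(20.43) = 180
  A: 0 + 1(20.43) = 20.43

180 mol/min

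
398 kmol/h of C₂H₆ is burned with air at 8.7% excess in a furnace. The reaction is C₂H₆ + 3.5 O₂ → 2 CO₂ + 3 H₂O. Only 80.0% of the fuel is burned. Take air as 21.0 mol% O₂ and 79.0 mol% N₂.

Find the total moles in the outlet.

7770 kmol/h

Stoichiometric O₂ = 3.5 × 398 = 1393 kmol/h; O₂ fed = 1393 × 1.087 = 1514 kmol/h.
N₂ fed = 1514 × 79/21 = 5696 kmol/h.
Fuel reacted = 0.8 × 398 → ξ = 318.4 kmol/h.
Outlet (n = n₀ + ν ξ):
  C₂H₆: 398 − 1(318.4) = 79.6
  O₂: 1514 − 3.5(318.4) = 399.8
  N₂: 5696 (inert)
  CO₂: 0 + 2(318.4) = 636.8
  H₂O: 0 + 3(318.4) = 955.2
Total out = 79.6 + 399.8 + 5696 + 636.8 + 955.2 = 7768 kmol/h.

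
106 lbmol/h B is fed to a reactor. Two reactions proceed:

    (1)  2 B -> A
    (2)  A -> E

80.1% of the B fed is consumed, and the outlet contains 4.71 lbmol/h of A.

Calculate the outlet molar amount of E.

37.7 lbmol/h

Conversion of B: B consumed = 2ξ₁ = 0.801 × 106 → ξ₁ = 42.45 lbmol/h.
A balance: n_A = 0 + 1ξ₁ − 1ξ₂ = 4.71 → ξ₂ = (1·42.45 − 4.71)/1 = 37.74 lbmol/h.
Outlet amounts (n = n₀ + Σ ν·ξ):
  B: 106 − 2(42.45) = 21.09
  A: 0 + 1(42.45) − 1(37.74) = 4.71
  E: 0 + 1(37.74) = 37.74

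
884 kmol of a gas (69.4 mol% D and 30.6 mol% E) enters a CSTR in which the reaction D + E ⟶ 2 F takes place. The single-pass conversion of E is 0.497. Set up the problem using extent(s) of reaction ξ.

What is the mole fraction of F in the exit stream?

0.304

E reacted = 0.497 × 270.5 = 134.4 kmol; ν_E = −1, so ξ = 134.4/1 = 134.4 kmol.
Outlet amounts (n = n₀ + ν ξ):
  D: 613.5 − 1(134.4) = 479.1
  E: 270.5 − 1(134.4) = 136.1
  F: 0 + 2(134.4) = 268.9
Total out = 884 kmol; y_F = 268.9 / 884 = 0.3042.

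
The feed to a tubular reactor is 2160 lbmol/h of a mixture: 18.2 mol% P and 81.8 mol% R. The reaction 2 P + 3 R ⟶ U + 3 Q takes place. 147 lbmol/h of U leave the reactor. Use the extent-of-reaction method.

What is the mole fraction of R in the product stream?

0.659

For U: n = n₀ + 1ξ → 147 = 0 + 1ξ, giving ξ = 147 lbmol/h.
Outlet amounts (n = n₀ + ν ξ):
  P: 393.1 − 2(147) = 99.12
  R: 1767 − 3(147) = 1326
  U: 0 + 1(147) = 147
  Q: 0 + 3(147) = 441
Total out = 2013 lbmol/h; y_R = 1326 / 2013 = 0.6587.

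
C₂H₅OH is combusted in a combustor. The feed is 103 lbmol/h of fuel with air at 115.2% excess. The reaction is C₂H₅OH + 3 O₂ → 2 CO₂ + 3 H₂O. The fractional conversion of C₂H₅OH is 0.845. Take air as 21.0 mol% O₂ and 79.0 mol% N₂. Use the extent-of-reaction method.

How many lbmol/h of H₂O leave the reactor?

261 lbmol/h

Stoichiometric O₂ = 3 × 103 = 309 lbmol/h; O₂ fed = 309 × 2.152 = 665 lbmol/h.
N₂ fed = 665 × 79/21 = 2502 lbmol/h.
Fuel reacted = 0.845 × 103 → ξ = 87.03 lbmol/h.
Outlet (n = n₀ + ν ξ):
  C₂H₅OH: 103 − 1(87.03) = 15.97
  O₂: 665 − 3(87.03) = 403.9
  N₂: 2502 (inert)
  CO₂: 0 + 2(87.03) = 174.1
  H₂O: 0 + 3(87.03) = 261.1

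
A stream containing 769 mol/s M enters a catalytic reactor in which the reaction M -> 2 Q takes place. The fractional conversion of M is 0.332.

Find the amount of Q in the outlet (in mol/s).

M reacted = 0.332 × 769 = 255.3 mol/s; ν_M = −1, so ξ = 255.3/1 = 255.3 mol/s.
Outlet amounts (n = n₀ + ν ξ):
  M: 769 − 1(255.3) = 513.7
  Q: 0 + 2(255.3) = 510.6

511 mol/s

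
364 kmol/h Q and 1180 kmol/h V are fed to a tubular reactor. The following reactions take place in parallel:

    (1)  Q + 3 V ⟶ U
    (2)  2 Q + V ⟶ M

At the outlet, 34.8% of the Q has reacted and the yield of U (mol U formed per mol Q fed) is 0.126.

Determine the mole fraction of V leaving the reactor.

0.756

Yield of U: 1ξ₁ / 364 = 0.126 → ξ₁ = 45.86 kmol/h.
Conversion of Q: 1ξ₁ + 2ξ₂ = 0.348 × 364 = 126.7 → ξ₂ = 40.4 kmol/h.
Outlet amounts (n = n₀ + Σ ν·ξ):
  Q: 364 − 1(45.86) − 2(40.4) = 237.3
  V: 1180 − 3(45.86) − 1(40.4) = 1002
  U: 0 + 1(45.86) = 45.86
  M: 0 + 1(40.4) = 40.4
Total out = 1326 kmol/h; y_V = 1002 / 1326 = 0.7559.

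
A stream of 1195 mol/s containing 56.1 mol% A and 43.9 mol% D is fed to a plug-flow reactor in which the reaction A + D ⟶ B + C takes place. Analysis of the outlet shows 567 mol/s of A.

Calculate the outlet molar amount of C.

For A: n = n₀ − 1ξ → 567 = 670.4 − 1ξ, giving ξ = 103.4 mol/s.
Outlet amounts (n = n₀ + ν ξ):
  A: 670.4 − 1(103.4) = 567
  D: 524.6 − 1(103.4) = 421.2
  B: 0 + 1(103.4) = 103.4
  C: 0 + 1(103.4) = 103.4

103 mol/s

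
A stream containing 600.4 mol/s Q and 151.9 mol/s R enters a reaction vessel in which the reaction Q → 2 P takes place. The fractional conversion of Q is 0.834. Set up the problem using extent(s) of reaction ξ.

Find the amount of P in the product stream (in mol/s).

1000 mol/s

Q reacted = 0.834 × 600.4 = 500.7 mol/s; ν_Q = −1, so ξ = 500.7/1 = 500.7 mol/s.
Outlet amounts (n = n₀ + ν ξ):
  Q: 600.4 − 1(500.7) = 99.67
  P: 0 + 2(500.7) = 1001
  R: 151.9 (inert)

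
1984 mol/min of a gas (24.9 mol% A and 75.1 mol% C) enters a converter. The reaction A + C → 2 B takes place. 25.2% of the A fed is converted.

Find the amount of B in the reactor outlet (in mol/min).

249 mol/min

A reacted = 0.252 × 494 = 124.5 mol/min; ν_A = −1, so ξ = 124.5/1 = 124.5 mol/min.
Outlet amounts (n = n₀ + ν ξ):
  A: 494 − 1(124.5) = 369.5
  C: 1490 − 1(124.5) = 1365
  B: 0 + 2(124.5) = 249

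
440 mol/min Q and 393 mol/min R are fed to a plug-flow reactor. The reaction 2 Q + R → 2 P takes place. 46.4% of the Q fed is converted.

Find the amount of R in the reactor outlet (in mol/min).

Q reacted = 0.464 × 440 = 204.2 mol/min; ν_Q = −2, so ξ = 204.2/2 = 102.1 mol/min.
Outlet amounts (n = n₀ + ν ξ):
  Q: 440 − 2(102.1) = 235.8
  R: 393 − 1(102.1) = 290.9
  P: 0 + 2(102.1) = 204.2

291 mol/min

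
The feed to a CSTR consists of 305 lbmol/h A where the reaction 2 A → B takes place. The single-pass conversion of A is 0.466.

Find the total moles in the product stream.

A reacted = 0.466 × 305 = 142.1 lbmol/h; ν_A = −2, so ξ = 142.1/2 = 71.06 lbmol/h.
Outlet amounts (n = n₀ + ν ξ):
  A: 305 − 2(71.06) = 162.9
  B: 0 + 1(71.06) = 71.06
Total out = 162.9 + 71.06 = 233.9 lbmol/h.

234 lbmol/h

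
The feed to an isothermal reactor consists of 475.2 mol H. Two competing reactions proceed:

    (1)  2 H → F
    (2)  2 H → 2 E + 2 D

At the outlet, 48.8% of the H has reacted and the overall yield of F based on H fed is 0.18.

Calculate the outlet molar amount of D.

60.8 mol

Yield of F: 1ξ₁ / 475.2 = 0.18 → ξ₁ = 85.54 mol.
Conversion of H: 2ξ₁ + 2ξ₂ = 0.488 × 475.2 = 231.9 → ξ₂ = 30.41 mol.
Outlet amounts (n = n₀ + Σ ν·ξ):
  H: 475.2 − 2(85.54) − 2(30.41) = 243.3
  F: 0 + 1(85.54) = 85.54
  E: 0 + 2(30.41) = 60.83
  D: 0 + 2(30.41) = 60.83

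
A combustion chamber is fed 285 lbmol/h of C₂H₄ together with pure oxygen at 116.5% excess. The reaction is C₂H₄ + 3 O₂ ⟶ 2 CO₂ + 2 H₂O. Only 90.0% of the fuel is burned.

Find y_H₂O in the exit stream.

Stoichiometric O₂ = 3 × 285 = 855 lbmol/h; O₂ fed = 855 × 2.165 = 1851 lbmol/h.
Fuel reacted = 0.9 × 285 → ξ = 256.5 lbmol/h.
Outlet (n = n₀ + ν ξ):
  C₂H₄: 285 − 1(256.5) = 28.5
  O₂: 1851 − 3(256.5) = 1082
  CO₂: 0 + 2(256.5) = 513
  H₂O: 0 + 2(256.5) = 513
Total out = 2136 lbmol/h; y_H₂O = 513 / 2136 = 0.2402.

0.24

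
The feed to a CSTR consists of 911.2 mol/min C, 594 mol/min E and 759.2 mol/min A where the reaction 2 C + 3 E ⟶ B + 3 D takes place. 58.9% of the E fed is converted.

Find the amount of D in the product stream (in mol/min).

350 mol/min

E reacted = 0.589 × 594 = 349.9 mol/min; ν_E = −3, so ξ = 349.9/3 = 116.6 mol/min.
Outlet amounts (n = n₀ + ν ξ):
  C: 911.2 − 2(116.6) = 678
  E: 594 − 3(116.6) = 244.1
  B: 0 + 1(116.6) = 116.6
  D: 0 + 3(116.6) = 349.9
  A: 759.2 (inert)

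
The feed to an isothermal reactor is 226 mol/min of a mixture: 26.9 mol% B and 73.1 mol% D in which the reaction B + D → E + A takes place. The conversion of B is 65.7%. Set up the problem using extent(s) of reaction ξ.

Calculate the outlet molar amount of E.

B reacted = 0.657 × 60.79 = 39.94 mol/min; ν_B = −1, so ξ = 39.94/1 = 39.94 mol/min.
Outlet amounts (n = n₀ + ν ξ):
  B: 60.79 − 1(39.94) = 20.85
  D: 165.2 − 1(39.94) = 125.3
  E: 0 + 1(39.94) = 39.94
  A: 0 + 1(39.94) = 39.94

39.9 mol/min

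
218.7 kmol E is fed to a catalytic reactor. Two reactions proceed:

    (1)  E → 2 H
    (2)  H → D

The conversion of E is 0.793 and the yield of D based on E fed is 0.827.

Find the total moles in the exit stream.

Conversion of E: E consumed = 1ξ₁ = 0.793 × 218.7 → ξ₁ = 173.4 kmol.
Yield of D: 1ξ₂ / 218.7 = 0.827 → ξ₂ = 180.9 kmol.
Outlet amounts (n = n₀ + Σ ν·ξ):
  E: 218.7 − 1(173.4) = 45.27
  H: 0 + 2(173.4) − 1(180.9) = 166
  D: 0 + 1(180.9) = 180.9
Total out = 45.27 + 166 + 180.9 = 392.1 kmol.

392 kmol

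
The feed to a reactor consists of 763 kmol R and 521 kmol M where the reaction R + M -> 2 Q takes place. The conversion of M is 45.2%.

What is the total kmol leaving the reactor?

1280 kmol

M reacted = 0.452 × 521 = 235.5 kmol; ν_M = −1, so ξ = 235.5/1 = 235.5 kmol.
Outlet amounts (n = n₀ + ν ξ):
  R: 763 − 1(235.5) = 527.5
  M: 521 − 1(235.5) = 285.5
  Q: 0 + 2(235.5) = 471
Total out = 527.5 + 285.5 + 471 = 1284 kmol.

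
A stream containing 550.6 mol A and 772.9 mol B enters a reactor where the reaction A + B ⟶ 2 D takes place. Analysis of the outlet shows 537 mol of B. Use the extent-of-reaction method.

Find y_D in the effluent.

For B: n = n₀ − 1ξ → 537 = 772.9 − 1ξ, giving ξ = 235.9 mol.
Outlet amounts (n = n₀ + ν ξ):
  A: 550.6 − 1(235.9) = 314.7
  B: 772.9 − 1(235.9) = 537
  D: 0 + 2(235.9) = 471.8
Total out = 1324 mol; y_D = 471.8 / 1324 = 0.3565.

0.356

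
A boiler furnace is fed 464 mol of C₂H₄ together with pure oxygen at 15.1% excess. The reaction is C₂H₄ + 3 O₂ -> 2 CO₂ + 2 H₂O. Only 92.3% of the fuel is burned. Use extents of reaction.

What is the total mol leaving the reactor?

2070 mol

Stoichiometric O₂ = 3 × 464 = 1392 mol; O₂ fed = 1392 × 1.151 = 1602 mol.
Fuel reacted = 0.923 × 464 → ξ = 428.3 mol.
Outlet (n = n₀ + ν ξ):
  C₂H₄: 464 − 1(428.3) = 35.73
  O₂: 1602 − 3(428.3) = 317.4
  CO₂: 0 + 2(428.3) = 856.5
  H₂O: 0 + 2(428.3) = 856.5
Total out = 35.73 + 317.4 + 856.5 + 856.5 = 2066 mol.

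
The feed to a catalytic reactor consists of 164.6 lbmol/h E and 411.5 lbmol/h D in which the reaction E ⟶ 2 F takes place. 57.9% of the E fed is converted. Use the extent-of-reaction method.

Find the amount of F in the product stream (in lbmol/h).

E reacted = 0.579 × 164.6 = 95.3 lbmol/h; ν_E = −1, so ξ = 95.3/1 = 95.3 lbmol/h.
Outlet amounts (n = n₀ + ν ξ):
  E: 164.6 − 1(95.3) = 69.3
  F: 0 + 2(95.3) = 190.6
  D: 411.5 (inert)

191 lbmol/h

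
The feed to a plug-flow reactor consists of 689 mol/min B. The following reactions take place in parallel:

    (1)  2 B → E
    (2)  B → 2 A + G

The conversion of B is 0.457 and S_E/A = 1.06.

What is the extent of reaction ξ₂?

Conversion of B: B consumed = 0.457 × 689 = 314.9 mol/min = 2ξ₁ + 1ξ₂.
Selectivity: 1ξ₁ / (2ξ₂) = 1.06 → ξ₁ = 2.12 ξ₂.
Substitute: (2·2.12 + 1) ξ₂ = 314.9 → ξ₂ = 60.09 mol/min, ξ₁ = 127.4 mol/min.
Outlet amounts (n = n₀ + Σ ν·ξ):
  B: 689 − 2(127.4) − 1(60.09) = 374.1
  E: 0 + 1(127.4) = 127.4
  A: 0 + 2(60.09) = 120.2
  G: 0 + 1(60.09) = 60.09

ξ₂ = 60.1 mol/min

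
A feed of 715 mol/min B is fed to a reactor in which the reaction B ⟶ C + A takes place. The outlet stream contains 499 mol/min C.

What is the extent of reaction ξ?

ξ = 499 mol/min

For C: n = n₀ + 1ξ → 499 = 0 + 1ξ, giving ξ = 499 mol/min.
Outlet amounts (n = n₀ + ν ξ):
  B: 715 − 1(499) = 216
  C: 0 + 1(499) = 499
  A: 0 + 1(499) = 499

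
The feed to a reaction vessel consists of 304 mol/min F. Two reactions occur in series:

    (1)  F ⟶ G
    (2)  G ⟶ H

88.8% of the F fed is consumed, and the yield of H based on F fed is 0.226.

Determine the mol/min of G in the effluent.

Conversion of F: F consumed = 1ξ₁ = 0.888 × 304 → ξ₁ = 270 mol/min.
Yield of H: 1ξ₂ / 304 = 0.226 → ξ₂ = 68.7 mol/min.
Outlet amounts (n = n₀ + Σ ν·ξ):
  F: 304 − 1(270) = 34.05
  G: 0 + 1(270) − 1(68.7) = 201.2
  H: 0 + 1(68.7) = 68.7

201 mol/min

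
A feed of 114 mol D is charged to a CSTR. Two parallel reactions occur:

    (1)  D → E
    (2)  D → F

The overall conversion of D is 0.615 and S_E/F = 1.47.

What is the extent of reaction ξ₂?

ξ₂ = 28.4 mol

Conversion of D: D consumed = 0.615 × 114 = 70.11 mol = 1ξ₁ + 1ξ₂.
Selectivity: 1ξ₁ / (1ξ₂) = 1.47 → ξ₁ = 1.47 ξ₂.
Substitute: (1·1.47 + 1) ξ₂ = 70.11 → ξ₂ = 28.38 mol, ξ₁ = 41.73 mol.
Outlet amounts (n = n₀ + Σ ν·ξ):
  D: 114 − 1(41.73) − 1(28.38) = 43.89
  E: 0 + 1(41.73) = 41.73
  F: 0 + 1(28.38) = 28.38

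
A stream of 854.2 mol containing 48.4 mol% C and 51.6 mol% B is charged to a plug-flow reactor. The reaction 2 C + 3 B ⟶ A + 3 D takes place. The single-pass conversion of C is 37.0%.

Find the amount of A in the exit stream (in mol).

76.5 mol

C reacted = 0.37 × 413.4 = 153 mol; ν_C = −2, so ξ = 153/2 = 76.49 mol.
Outlet amounts (n = n₀ + ν ξ):
  C: 413.4 − 2(76.49) = 260.5
  B: 440.8 − 3(76.49) = 211.3
  A: 0 + 1(76.49) = 76.49
  D: 0 + 3(76.49) = 229.5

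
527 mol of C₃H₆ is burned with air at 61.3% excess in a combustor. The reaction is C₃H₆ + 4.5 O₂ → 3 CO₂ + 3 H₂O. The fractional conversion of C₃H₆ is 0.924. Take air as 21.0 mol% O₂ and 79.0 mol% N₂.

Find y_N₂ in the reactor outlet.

Stoichiometric O₂ = 4.5 × 527 = 2372 mol; O₂ fed = 2372 × 1.613 = 3825 mol.
N₂ fed = 3825 × 79/21 = 14390 mol.
Fuel reacted = 0.924 × 527 → ξ = 486.9 mol.
Outlet (n = n₀ + ν ξ):
  C₃H₆: 527 − 1(486.9) = 40.05
  O₂: 3825 − 4.5(486.9) = 1634
  N₂: 14390 (inert)
  CO₂: 0 + 3(486.9) = 1461
  H₂O: 0 + 3(486.9) = 1461
Total out = 18990 mol; y_N₂ = 14390 / 18990 = 0.7579.

0.758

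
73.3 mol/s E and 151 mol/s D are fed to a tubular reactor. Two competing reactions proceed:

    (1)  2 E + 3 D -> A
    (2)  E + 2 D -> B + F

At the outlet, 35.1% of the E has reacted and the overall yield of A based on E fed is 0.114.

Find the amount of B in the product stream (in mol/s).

9.02 mol/s

Yield of A: 1ξ₁ / 73.3 = 0.114 → ξ₁ = 8.356 mol/s.
Conversion of E: 2ξ₁ + 1ξ₂ = 0.351 × 73.3 = 25.73 → ξ₂ = 9.016 mol/s.
Outlet amounts (n = n₀ + Σ ν·ξ):
  E: 73.3 − 2(8.356) − 1(9.016) = 47.57
  D: 151 − 3(8.356) − 2(9.016) = 107.9
  A: 0 + 1(8.356) = 8.356
  B: 0 + 1(9.016) = 9.016
  F: 0 + 1(9.016) = 9.016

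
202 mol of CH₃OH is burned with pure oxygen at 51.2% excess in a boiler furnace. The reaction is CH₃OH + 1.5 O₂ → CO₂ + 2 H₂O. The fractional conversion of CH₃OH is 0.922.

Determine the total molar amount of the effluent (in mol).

Stoichiometric O₂ = 1.5 × 202 = 303 mol; O₂ fed = 303 × 1.512 = 458.1 mol.
Fuel reacted = 0.922 × 202 → ξ = 186.2 mol.
Outlet (n = n₀ + ν ξ):
  CH₃OH: 202 − 1(186.2) = 15.76
  O₂: 458.1 − 1.5(186.2) = 178.8
  CO₂: 0 + 1(186.2) = 186.2
  H₂O: 0 + 2(186.2) = 372.5
Total out = 15.76 + 178.8 + 186.2 + 372.5 = 753.3 mol.

753 mol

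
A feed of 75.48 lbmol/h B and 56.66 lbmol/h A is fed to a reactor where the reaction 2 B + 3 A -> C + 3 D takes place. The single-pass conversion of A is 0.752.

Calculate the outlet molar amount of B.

47.1 lbmol/h

A reacted = 0.752 × 56.66 = 42.61 lbmol/h; ν_A = −3, so ξ = 42.61/3 = 14.2 lbmol/h.
Outlet amounts (n = n₀ + ν ξ):
  B: 75.48 − 2(14.2) = 47.07
  A: 56.66 − 3(14.2) = 14.05
  C: 0 + 1(14.2) = 14.2
  D: 0 + 3(14.2) = 42.61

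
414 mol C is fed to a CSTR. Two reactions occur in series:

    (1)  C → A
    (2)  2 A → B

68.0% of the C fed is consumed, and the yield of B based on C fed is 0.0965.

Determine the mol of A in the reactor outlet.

Conversion of C: C consumed = 1ξ₁ = 0.68 × 414 → ξ₁ = 281.5 mol.
Yield of B: 1ξ₂ / 414 = 0.0965 → ξ₂ = 39.95 mol.
Outlet amounts (n = n₀ + Σ ν·ξ):
  C: 414 − 1(281.5) = 132.5
  A: 0 + 1(281.5) − 2(39.95) = 201.6
  B: 0 + 1(39.95) = 39.95

202 mol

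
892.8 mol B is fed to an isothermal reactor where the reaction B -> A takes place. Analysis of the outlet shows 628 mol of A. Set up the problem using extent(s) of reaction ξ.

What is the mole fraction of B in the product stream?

0.297

For A: n = n₀ + 1ξ → 628 = 0 + 1ξ, giving ξ = 628 mol.
Outlet amounts (n = n₀ + ν ξ):
  B: 892.8 − 1(628) = 264.8
  A: 0 + 1(628) = 628
Total out = 892.8 mol; y_B = 264.8 / 892.8 = 0.2966.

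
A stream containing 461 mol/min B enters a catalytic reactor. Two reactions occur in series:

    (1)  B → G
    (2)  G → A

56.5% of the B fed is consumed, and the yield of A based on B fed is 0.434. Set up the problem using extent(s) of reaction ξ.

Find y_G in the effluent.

Conversion of B: B consumed = 1ξ₁ = 0.565 × 461 → ξ₁ = 260.5 mol/min.
Yield of A: 1ξ₂ / 461 = 0.434 → ξ₂ = 200.1 mol/min.
Outlet amounts (n = n₀ + Σ ν·ξ):
  B: 461 − 1(260.5) = 200.5
  G: 0 + 1(260.5) − 1(200.1) = 60.39
  A: 0 + 1(200.1) = 200.1
Total out = 461 mol/min; y_G = 60.39 / 461 = 0.131.

0.131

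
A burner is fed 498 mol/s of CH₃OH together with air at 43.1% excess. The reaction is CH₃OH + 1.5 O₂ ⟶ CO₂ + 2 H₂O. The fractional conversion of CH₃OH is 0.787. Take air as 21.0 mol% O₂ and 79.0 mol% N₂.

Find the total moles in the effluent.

Stoichiometric O₂ = 1.5 × 498 = 747 mol/s; O₂ fed = 747 × 1.431 = 1069 mol/s.
N₂ fed = 1069 × 79/21 = 4021 mol/s.
Fuel reacted = 0.787 × 498 → ξ = 391.9 mol/s.
Outlet (n = n₀ + ν ξ):
  CH₃OH: 498 − 1(391.9) = 106.1
  O₂: 1069 − 1.5(391.9) = 481.1
  N₂: 4021 (inert)
  CO₂: 0 + 1(391.9) = 391.9
  H₂O: 0 + 2(391.9) = 783.9
Total out = 106.1 + 481.1 + 4021 + 391.9 + 783.9 = 5784 mol/s.

5780 mol/s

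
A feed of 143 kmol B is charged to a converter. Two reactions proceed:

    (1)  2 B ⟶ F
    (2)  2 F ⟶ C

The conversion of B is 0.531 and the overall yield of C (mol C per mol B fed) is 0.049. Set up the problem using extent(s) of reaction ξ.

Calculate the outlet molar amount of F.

Conversion of B: B consumed = 2ξ₁ = 0.531 × 143 → ξ₁ = 37.97 kmol.
Yield of C: 1ξ₂ / 143 = 0.049 → ξ₂ = 7.007 kmol.
Outlet amounts (n = n₀ + Σ ν·ξ):
  B: 143 − 2(37.97) = 67.07
  F: 0 + 1(37.97) − 2(7.007) = 23.95
  C: 0 + 1(7.007) = 7.007

24 kmol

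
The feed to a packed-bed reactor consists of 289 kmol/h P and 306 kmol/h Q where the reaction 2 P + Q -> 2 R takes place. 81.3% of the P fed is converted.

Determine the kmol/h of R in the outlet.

P reacted = 0.813 × 289 = 235 kmol/h; ν_P = −2, so ξ = 235/2 = 117.5 kmol/h.
Outlet amounts (n = n₀ + ν ξ):
  P: 289 − 2(117.5) = 54.04
  Q: 306 − 1(117.5) = 188.5
  R: 0 + 2(117.5) = 235

235 kmol/h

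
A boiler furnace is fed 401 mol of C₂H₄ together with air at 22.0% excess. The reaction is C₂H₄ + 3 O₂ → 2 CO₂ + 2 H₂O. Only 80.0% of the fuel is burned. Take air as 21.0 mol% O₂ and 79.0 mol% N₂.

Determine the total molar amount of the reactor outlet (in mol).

7390 mol

Stoichiometric O₂ = 3 × 401 = 1203 mol; O₂ fed = 1203 × 1.220 = 1468 mol.
N₂ fed = 1468 × 79/21 = 5521 mol.
Fuel reacted = 0.8 × 401 → ξ = 320.8 mol.
Outlet (n = n₀ + ν ξ):
  C₂H₄: 401 − 1(320.8) = 80.2
  O₂: 1468 − 3(320.8) = 505.3
  N₂: 5521 (inert)
  CO₂: 0 + 2(320.8) = 641.6
  H₂O: 0 + 2(320.8) = 641.6
Total out = 80.2 + 505.3 + 5521 + 641.6 + 641.6 = 7390 mol.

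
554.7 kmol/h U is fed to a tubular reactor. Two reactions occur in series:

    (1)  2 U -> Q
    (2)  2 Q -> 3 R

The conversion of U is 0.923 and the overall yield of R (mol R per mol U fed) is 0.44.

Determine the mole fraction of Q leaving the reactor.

0.245

Conversion of U: U consumed = 2ξ₁ = 0.923 × 554.7 → ξ₁ = 256 kmol/h.
Yield of R: 3ξ₂ / 554.7 = 0.44 → ξ₂ = 81.36 kmol/h.
Outlet amounts (n = n₀ + Σ ν·ξ):
  U: 554.7 − 2(256) = 42.71
  Q: 0 + 1(256) − 2(81.36) = 93.28
  R: 0 + 3(81.36) = 244.1
Total out = 380.1 kmol/h; y_Q = 93.28 / 380.1 = 0.2454.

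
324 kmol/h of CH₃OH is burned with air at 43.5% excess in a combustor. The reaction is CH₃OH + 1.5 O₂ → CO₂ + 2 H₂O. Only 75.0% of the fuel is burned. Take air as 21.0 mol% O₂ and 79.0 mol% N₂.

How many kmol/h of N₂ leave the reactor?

Stoichiometric O₂ = 1.5 × 324 = 486 kmol/h; O₂ fed = 486 × 1.435 = 697.4 kmol/h.
N₂ fed = 697.4 × 79/21 = 2624 kmol/h.
Fuel reacted = 0.75 × 324 → ξ = 243 kmol/h.
Outlet (n = n₀ + ν ξ):
  CH₃OH: 324 − 1(243) = 81
  O₂: 697.4 − 1.5(243) = 332.9
  N₂: 2624 (inert)
  CO₂: 0 + 1(243) = 243
  H₂O: 0 + 2(243) = 486

2620 kmol/h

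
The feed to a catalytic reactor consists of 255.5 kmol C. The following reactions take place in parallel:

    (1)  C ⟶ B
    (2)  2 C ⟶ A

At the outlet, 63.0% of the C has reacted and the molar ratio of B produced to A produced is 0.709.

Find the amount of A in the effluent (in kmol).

59.4 kmol

Conversion of C: C consumed = 0.63 × 255.5 = 161 kmol = 1ξ₁ + 2ξ₂.
Selectivity: 1ξ₁ / (1ξ₂) = 0.709 → ξ₁ = 0.709 ξ₂.
Substitute: (1·0.709 + 2) ξ₂ = 161 → ξ₂ = 59.42 kmol, ξ₁ = 42.13 kmol.
Outlet amounts (n = n₀ + Σ ν·ξ):
  C: 255.5 − 1(42.13) − 2(59.42) = 94.54
  B: 0 + 1(42.13) = 42.13
  A: 0 + 1(59.42) = 59.42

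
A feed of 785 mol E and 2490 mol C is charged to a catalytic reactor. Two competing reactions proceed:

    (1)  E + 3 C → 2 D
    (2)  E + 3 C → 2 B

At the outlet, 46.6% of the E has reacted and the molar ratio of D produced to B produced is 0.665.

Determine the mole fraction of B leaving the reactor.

0.173

Conversion of E: E consumed = 0.466 × 785 = 365.8 mol = 1ξ₁ + 1ξ₂.
Selectivity: 2ξ₁ / (2ξ₂) = 0.665 → ξ₁ = 0.665 ξ₂.
Substitute: (1·0.665 + 1) ξ₂ = 365.8 → ξ₂ = 219.7 mol, ξ₁ = 146.1 mol.
Outlet amounts (n = n₀ + Σ ν·ξ):
  E: 785 − 1(146.1) − 1(219.7) = 419.2
  C: 2490 − 3(146.1) − 3(219.7) = 1393
  D: 0 + 2(146.1) = 292.2
  B: 0 + 2(219.7) = 439.4
Total out = 2543 mol; y_B = 439.4 / 2543 = 0.1728.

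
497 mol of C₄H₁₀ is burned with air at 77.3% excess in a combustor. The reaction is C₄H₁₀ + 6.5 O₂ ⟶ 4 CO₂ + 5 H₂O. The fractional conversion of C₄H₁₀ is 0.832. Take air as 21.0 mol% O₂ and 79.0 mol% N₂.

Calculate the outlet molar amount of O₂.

3040 mol

Stoichiometric O₂ = 6.5 × 497 = 3230 mol; O₂ fed = 3230 × 1.773 = 5728 mol.
N₂ fed = 5728 × 79/21 = 21550 mol.
Fuel reacted = 0.832 × 497 → ξ = 413.5 mol.
Outlet (n = n₀ + ν ξ):
  C₄H₁₀: 497 − 1(413.5) = 83.5
  O₂: 5728 − 6.5(413.5) = 3040
  N₂: 21550 (inert)
  CO₂: 0 + 4(413.5) = 1654
  H₂O: 0 + 5(413.5) = 2068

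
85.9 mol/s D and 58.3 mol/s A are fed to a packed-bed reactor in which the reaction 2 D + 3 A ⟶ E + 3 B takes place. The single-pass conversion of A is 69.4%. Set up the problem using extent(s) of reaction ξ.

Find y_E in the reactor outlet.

0.103

A reacted = 0.694 × 58.3 = 40.46 mol/s; ν_A = −3, so ξ = 40.46/3 = 13.49 mol/s.
Outlet amounts (n = n₀ + ν ξ):
  D: 85.9 − 2(13.49) = 58.93
  A: 58.3 − 3(13.49) = 17.84
  E: 0 + 1(13.49) = 13.49
  B: 0 + 3(13.49) = 40.46
Total out = 130.7 mol/s; y_E = 13.49 / 130.7 = 0.1032.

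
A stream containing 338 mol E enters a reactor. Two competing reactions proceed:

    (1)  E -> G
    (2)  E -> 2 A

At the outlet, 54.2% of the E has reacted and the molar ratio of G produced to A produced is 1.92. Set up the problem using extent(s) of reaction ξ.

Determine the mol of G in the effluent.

145 mol

Conversion of E: E consumed = 0.542 × 338 = 183.2 mol = 1ξ₁ + 1ξ₂.
Selectivity: 1ξ₁ / (2ξ₂) = 1.92 → ξ₁ = 3.84 ξ₂.
Substitute: (1·3.84 + 1) ξ₂ = 183.2 → ξ₂ = 37.85 mol, ξ₁ = 145.3 mol.
Outlet amounts (n = n₀ + Σ ν·ξ):
  E: 338 − 1(145.3) − 1(37.85) = 154.8
  G: 0 + 1(145.3) = 145.3
  A: 0 + 2(37.85) = 75.7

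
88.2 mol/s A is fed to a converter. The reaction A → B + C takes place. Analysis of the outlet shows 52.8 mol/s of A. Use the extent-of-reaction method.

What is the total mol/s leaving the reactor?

124 mol/s

For A: n = n₀ − 1ξ → 52.8 = 88.2 − 1ξ, giving ξ = 35.4 mol/s.
Outlet amounts (n = n₀ + ν ξ):
  A: 88.2 − 1(35.4) = 52.8
  B: 0 + 1(35.4) = 35.4
  C: 0 + 1(35.4) = 35.4
Total out = 52.8 + 35.4 + 35.4 = 123.6 mol/s.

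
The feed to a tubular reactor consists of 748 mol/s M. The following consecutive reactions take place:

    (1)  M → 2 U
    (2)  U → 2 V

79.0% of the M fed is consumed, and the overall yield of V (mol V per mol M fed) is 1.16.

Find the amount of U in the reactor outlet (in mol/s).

748 mol/s

Conversion of M: M consumed = 1ξ₁ = 0.79 × 748 → ξ₁ = 590.9 mol/s.
Yield of V: 2ξ₂ / 748 = 1.16 → ξ₂ = 433.8 mol/s.
Outlet amounts (n = n₀ + Σ ν·ξ):
  M: 748 − 1(590.9) = 157.1
  U: 0 + 2(590.9) − 1(433.8) = 748
  V: 0 + 2(433.8) = 867.7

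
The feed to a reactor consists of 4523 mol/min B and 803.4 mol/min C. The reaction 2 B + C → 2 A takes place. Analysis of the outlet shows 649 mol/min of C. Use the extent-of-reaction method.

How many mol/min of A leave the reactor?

309 mol/min

For C: n = n₀ − 1ξ → 649 = 803.4 − 1ξ, giving ξ = 154.4 mol/min.
Outlet amounts (n = n₀ + ν ξ):
  B: 4523 − 2(154.4) = 4214
  C: 803.4 − 1(154.4) = 649
  A: 0 + 2(154.4) = 308.8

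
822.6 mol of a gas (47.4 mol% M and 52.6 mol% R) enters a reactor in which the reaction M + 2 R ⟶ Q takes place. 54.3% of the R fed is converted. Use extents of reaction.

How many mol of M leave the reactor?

272 mol

R reacted = 0.543 × 432.7 = 234.9 mol; ν_R = −2, so ξ = 234.9/2 = 117.5 mol.
Outlet amounts (n = n₀ + ν ξ):
  M: 389.9 − 1(117.5) = 272.4
  R: 432.7 − 2(117.5) = 197.7
  Q: 0 + 1(117.5) = 117.5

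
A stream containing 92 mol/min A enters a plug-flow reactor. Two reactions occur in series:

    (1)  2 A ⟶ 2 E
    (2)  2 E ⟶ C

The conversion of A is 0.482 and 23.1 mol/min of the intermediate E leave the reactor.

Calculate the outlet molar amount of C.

10.6 mol/min

Conversion of A: A consumed = 2ξ₁ = 0.482 × 92 → ξ₁ = 22.17 mol/min.
E balance: n_E = 0 + 2ξ₁ − 2ξ₂ = 23.1 → ξ₂ = (2·22.17 − 23.1)/2 = 10.62 mol/min.
Outlet amounts (n = n₀ + Σ ν·ξ):
  A: 92 − 2(22.17) = 47.66
  E: 0 + 2(22.17) − 2(10.62) = 23.1
  C: 0 + 1(10.62) = 10.62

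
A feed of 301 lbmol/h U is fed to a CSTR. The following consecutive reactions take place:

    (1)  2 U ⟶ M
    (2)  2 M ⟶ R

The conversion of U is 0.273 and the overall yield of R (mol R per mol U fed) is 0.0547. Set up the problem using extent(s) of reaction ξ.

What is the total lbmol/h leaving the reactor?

Conversion of U: U consumed = 2ξ₁ = 0.273 × 301 → ξ₁ = 41.09 lbmol/h.
Yield of R: 1ξ₂ / 301 = 0.0547 → ξ₂ = 16.46 lbmol/h.
Outlet amounts (n = n₀ + Σ ν·ξ):
  U: 301 − 2(41.09) = 218.8
  M: 0 + 1(41.09) − 2(16.46) = 8.157
  R: 0 + 1(16.46) = 16.46
Total out = 218.8 + 8.157 + 16.46 = 243.4 lbmol/h.

243 lbmol/h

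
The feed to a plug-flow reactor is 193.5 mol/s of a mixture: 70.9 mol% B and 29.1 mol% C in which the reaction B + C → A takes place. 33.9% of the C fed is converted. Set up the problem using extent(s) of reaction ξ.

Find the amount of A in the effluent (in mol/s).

C reacted = 0.339 × 56.31 = 19.09 mol/s; ν_C = −1, so ξ = 19.09/1 = 19.09 mol/s.
Outlet amounts (n = n₀ + ν ξ):
  B: 137.2 − 1(19.09) = 118.1
  C: 56.31 − 1(19.09) = 37.22
  A: 0 + 1(19.09) = 19.09

19.1 mol/s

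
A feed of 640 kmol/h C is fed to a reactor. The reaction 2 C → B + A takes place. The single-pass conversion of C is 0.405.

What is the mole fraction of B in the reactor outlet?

0.203

C reacted = 0.405 × 640 = 259.2 kmol/h; ν_C = −2, so ξ = 259.2/2 = 129.6 kmol/h.
Outlet amounts (n = n₀ + ν ξ):
  C: 640 − 2(129.6) = 380.8
  B: 0 + 1(129.6) = 129.6
  A: 0 + 1(129.6) = 129.6
Total out = 640 kmol/h; y_B = 129.6 / 640 = 0.2025.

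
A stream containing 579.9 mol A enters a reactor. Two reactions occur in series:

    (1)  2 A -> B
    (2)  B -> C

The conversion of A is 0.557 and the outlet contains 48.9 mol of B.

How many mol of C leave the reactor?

113 mol

Conversion of A: A consumed = 2ξ₁ = 0.557 × 579.9 → ξ₁ = 161.5 mol.
B balance: n_B = 0 + 1ξ₁ − 1ξ₂ = 48.9 → ξ₂ = (1·161.5 − 48.9)/1 = 112.6 mol.
Outlet amounts (n = n₀ + Σ ν·ξ):
  A: 579.9 − 2(161.5) = 256.9
  B: 0 + 1(161.5) − 1(112.6) = 48.9
  C: 0 + 1(112.6) = 112.6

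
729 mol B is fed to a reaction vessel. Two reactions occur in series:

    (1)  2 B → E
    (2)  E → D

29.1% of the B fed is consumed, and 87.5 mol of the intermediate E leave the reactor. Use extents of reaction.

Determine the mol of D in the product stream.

Conversion of B: B consumed = 2ξ₁ = 0.291 × 729 → ξ₁ = 106.1 mol.
E balance: n_E = 0 + 1ξ₁ − 1ξ₂ = 87.5 → ξ₂ = (1·106.1 − 87.5)/1 = 18.57 mol.
Outlet amounts (n = n₀ + Σ ν·ξ):
  B: 729 − 2(106.1) = 516.9
  E: 0 + 1(106.1) − 1(18.57) = 87.5
  D: 0 + 1(18.57) = 18.57

18.6 mol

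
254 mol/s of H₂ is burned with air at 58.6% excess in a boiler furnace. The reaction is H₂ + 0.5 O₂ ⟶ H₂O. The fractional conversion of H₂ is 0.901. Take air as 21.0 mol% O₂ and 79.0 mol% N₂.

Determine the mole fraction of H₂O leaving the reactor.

0.208

Stoichiometric O₂ = 0.5 × 254 = 127 mol/s; O₂ fed = 127 × 1.586 = 201.4 mol/s.
N₂ fed = 201.4 × 79/21 = 757.7 mol/s.
Fuel reacted = 0.901 × 254 → ξ = 228.9 mol/s.
Outlet (n = n₀ + ν ξ):
  H₂: 254 − 1(228.9) = 25.15
  O₂: 201.4 − 0.5(228.9) = 86.99
  N₂: 757.7 (inert)
  H₂O: 0 + 1(228.9) = 228.9
Total out = 1099 mol/s; y_H₂O = 228.9 / 1099 = 0.2083.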